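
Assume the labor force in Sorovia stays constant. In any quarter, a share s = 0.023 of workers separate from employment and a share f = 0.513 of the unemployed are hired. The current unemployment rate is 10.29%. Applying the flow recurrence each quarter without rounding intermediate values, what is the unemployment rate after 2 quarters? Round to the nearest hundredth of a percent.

Unemployment rate after two quarters ≈ 5.58%.

With a fixed labor force, u_{t+1} = u_t + s·(1−u_t) − f·u_t = u_t·(1−s−f) + s.
Here 1−s−f = 0.464 and s = 0.023.
u_1 = 0.102900 × 0.464 + 0.023 = 0.070746.
u_2 = 0.070746 × 0.464 + 0.023 = 0.055826.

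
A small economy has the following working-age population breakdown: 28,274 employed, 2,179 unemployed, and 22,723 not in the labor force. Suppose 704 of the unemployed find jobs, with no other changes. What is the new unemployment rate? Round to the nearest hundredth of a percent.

New unemployment rate ≈ 4.84%.

Initially, labor force = 28,274 + 2,179 = 30,453, so u = 2,179/30,453 = 7.16%.
After the change, unemployed falls and employed rises by 704; labor force unchanged → E = 28,978, U = 1,475, labor force = 30,453.
New unemployment rate = 1,475 / 30,453 = 4.84%.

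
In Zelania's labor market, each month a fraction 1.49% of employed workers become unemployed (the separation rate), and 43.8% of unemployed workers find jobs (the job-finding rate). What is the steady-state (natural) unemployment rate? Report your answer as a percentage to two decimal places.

At steady state the flows balance: s·E = f·U, so U/(E+U) = s/(s+f).
u* = 1.49 / (1.49 + 43.8) = 1.49 / 45.29 = 3.29%.

Steady-state unemployment rate ≈ 3.29%.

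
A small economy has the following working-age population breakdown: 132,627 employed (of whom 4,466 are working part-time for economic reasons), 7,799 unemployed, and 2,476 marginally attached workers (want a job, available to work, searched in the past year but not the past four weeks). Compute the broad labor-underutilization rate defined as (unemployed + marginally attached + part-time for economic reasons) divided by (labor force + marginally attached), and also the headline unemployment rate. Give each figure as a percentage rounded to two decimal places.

Broad underutilization rate ≈ 10.32%; headline unemployment rate ≈ 5.55%.

Labor force = 132,627 + 7,799 = 140,426.
Numerator = 7,799 + 2,476 + 4,466 = 14,741.
Denominator = 140,426 + 2,476 = 142,902.
Broad rate = 14,741 / 142,902 = 10.32%.
Headline unemployment rate = 7,799 / 140,426 = 5.55%.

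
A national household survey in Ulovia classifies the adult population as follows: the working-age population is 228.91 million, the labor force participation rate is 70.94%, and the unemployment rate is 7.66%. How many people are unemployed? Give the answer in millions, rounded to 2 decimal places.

Labor force = 0.7094 × 228.91 = 162.39 million.
Unemployed = 0.0766 × 162.39 ≈ 12.44 million.

About 12.44 million are unemployed.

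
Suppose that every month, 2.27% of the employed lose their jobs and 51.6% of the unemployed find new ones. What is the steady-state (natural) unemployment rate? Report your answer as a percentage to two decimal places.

Steady-state unemployment rate ≈ 4.21%.

At steady state the flows balance: s·E = f·U, so U/(E+U) = s/(s+f).
u* = 2.27 / (2.27 + 51.6) = 2.27 / 53.87 = 4.21%.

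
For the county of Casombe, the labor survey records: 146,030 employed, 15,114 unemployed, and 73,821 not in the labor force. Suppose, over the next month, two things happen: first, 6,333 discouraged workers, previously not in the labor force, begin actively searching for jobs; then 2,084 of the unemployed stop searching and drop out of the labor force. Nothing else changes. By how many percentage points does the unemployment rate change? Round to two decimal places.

The unemployment rate changes by +2.33 percentage points.

Initially, labor force = 146,030 + 15,114 = 161,144, so u = 15,114/161,144 = 9.38%.
After the first change, unemployed and labor force both rise by 6,333 → E = 146,030, U = 21,447, labor force = 167,477.
After the second change, unemployed and labor force both fall by 2,084 → E = 146,030, U = 19,363, labor force = 165,393.
New unemployment rate = 19,363 / 165,393 = 11.71%.
Change = 11.71% − 9.38% = +2.33 percentage points.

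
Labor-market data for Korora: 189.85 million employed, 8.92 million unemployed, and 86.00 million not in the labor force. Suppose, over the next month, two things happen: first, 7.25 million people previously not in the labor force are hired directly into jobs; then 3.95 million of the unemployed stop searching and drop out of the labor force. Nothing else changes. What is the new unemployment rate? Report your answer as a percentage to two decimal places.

New unemployment rate ≈ 2.46%.

Initially, labor force = 189.85 + 8.92 = 198.77 million, so u = 8.92/198.77 = 4.49%.
After the first change, employed and labor force both rise by 7.25; unemployed unchanged → E = 197.10, U = 8.92, labor force = 206.02 million.
After the second change, unemployed and labor force both fall by 3.95 → E = 197.10, U = 4.97, labor force = 202.07 million.
New unemployment rate = 4.97 / 202.07 = 2.46%.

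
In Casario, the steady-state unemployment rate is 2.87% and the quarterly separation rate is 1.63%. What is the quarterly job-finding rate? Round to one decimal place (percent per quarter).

From u* = s/(s+f): f = s·(1−u)/u.
f = 1.63 × (1 − 0.0287) / 0.0287 = 1.5832 / 0.0287 ≈ 55.2% per quarter.

Job-finding rate ≈ 55.2% per quarter.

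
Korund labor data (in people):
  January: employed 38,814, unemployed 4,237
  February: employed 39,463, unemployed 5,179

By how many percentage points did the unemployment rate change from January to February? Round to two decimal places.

January: labor force = 38,814 + 4,237 = 43,051; u = 4,237/43,051 = 9.84%.
February: labor force = 39,463 + 5,179 = 44,642; u = 5,179/44,642 = 11.60%.
Change = 11.60% − 9.84% = +1.76 pp.

The unemployment rate changed by +1.76 percentage points.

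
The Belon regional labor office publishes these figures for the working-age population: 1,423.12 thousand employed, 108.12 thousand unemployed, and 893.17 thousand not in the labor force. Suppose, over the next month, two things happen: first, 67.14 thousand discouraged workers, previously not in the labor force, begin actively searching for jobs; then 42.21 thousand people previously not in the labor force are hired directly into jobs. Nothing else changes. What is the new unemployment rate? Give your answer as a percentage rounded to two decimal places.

Initially, labor force = 1,423.12 + 108.12 = 1,531.24 thousand, so u = 108.12/1,531.24 = 7.06%.
After the first change, unemployed and labor force both rise by 67.14 → E = 1,423.12, U = 175.26, labor force = 1,598.38 thousand.
After the second change, employed and labor force both rise by 42.21; unemployed unchanged → E = 1,465.33, U = 175.26, labor force = 1,640.59 thousand.
New unemployment rate = 175.26 / 1,640.59 = 10.68%.

New unemployment rate ≈ 10.68%.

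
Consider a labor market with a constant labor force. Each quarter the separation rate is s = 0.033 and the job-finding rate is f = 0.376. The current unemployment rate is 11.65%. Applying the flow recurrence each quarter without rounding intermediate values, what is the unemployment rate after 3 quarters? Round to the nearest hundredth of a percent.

Unemployment rate after three quarters ≈ 8.81%.

With a fixed labor force, u_{t+1} = u_t + s·(1−u_t) − f·u_t = u_t·(1−s−f) + s.
Here 1−s−f = 0.591 and s = 0.033.
u_1 = 0.116500 × 0.591 + 0.033 = 0.101851.
u_2 = 0.101851 × 0.591 + 0.033 = 0.093194.
u_3 = 0.093194 × 0.591 + 0.033 = 0.088078.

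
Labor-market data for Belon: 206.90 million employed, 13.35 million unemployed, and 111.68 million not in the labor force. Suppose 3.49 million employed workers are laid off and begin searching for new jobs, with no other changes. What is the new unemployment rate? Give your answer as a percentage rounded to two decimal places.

New unemployment rate ≈ 7.65%.

Initially, labor force = 206.90 + 13.35 = 220.25 million, so u = 13.35/220.25 = 6.06%.
After the change, employed falls and unemployed rises by 3.49; labor force unchanged → E = 203.41, U = 16.84, labor force = 220.25 million.
New unemployment rate = 16.84 / 220.25 = 7.65%.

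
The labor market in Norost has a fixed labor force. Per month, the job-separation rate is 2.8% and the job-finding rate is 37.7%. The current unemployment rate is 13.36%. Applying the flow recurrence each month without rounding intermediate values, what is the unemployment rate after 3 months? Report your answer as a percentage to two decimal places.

Unemployment rate after three months ≈ 8.27%.

With a fixed labor force, u_{t+1} = u_t + s·(1−u_t) − f·u_t = u_t·(1−s−f) + s.
Here 1−s−f = 0.595 and s = 0.028.
u_1 = 0.133600 × 0.595 + 0.028 = 0.107492.
u_2 = 0.107492 × 0.595 + 0.028 = 0.091958.
u_3 = 0.091958 × 0.595 + 0.028 = 0.082715.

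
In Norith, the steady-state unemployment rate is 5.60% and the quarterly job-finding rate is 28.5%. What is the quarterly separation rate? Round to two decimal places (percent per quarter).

From u* = s/(s+f): s = u·f/(1−u).
s = 0.0560 × 28.5 / (1 − 0.0560) = 1.5960 / 0.9440 ≈ 1.69% per quarter.

Separation rate ≈ 1.69% per quarter.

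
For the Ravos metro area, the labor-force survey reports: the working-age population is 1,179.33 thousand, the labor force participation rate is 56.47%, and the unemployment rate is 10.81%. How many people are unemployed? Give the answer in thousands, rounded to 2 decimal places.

Labor force = 0.5647 × 1,179.33 = 665.97 thousand.
Unemployed = 0.1081 × 665.97 ≈ 71.99 thousand.

About 71.99 thousand are unemployed.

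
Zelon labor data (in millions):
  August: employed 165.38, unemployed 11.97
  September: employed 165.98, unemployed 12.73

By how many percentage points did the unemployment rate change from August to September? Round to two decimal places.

The unemployment rate changed by +0.37 percentage points.

August: labor force = 165.38 + 11.97 = 177.35; u = 11.97/177.35 = 6.75%.
September: labor force = 165.98 + 12.73 = 178.71; u = 12.73/178.71 = 7.12%.
Change = 7.12% − 6.75% = +0.37 pp.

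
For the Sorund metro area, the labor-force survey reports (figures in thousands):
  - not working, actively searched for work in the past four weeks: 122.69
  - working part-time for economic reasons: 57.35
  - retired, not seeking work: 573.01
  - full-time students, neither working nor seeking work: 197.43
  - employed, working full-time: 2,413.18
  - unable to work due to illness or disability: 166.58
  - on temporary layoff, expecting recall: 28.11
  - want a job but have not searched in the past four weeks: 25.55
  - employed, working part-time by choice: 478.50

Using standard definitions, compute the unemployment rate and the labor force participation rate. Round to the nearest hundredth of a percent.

Employed = 57.35 + 2,413.18 + 478.50 = 2,949.03 thousand (anyone who worked, including part-time for economic reasons, counts as employed).
Unemployed = 122.69 + 28.11 = 150.80 thousand (jobless and actively searching, or on temporary layoff).
Labor force = 2,949.03 + 150.80 = 3,099.83 thousand.
Not in labor force = 573.01 + 197.43 + 166.58 + 25.55 = 962.57 thousand (those not working and not actively searching are outside the labor force — including those who want a job but have given up searching).
Civilian working-age population = 3,099.83 + 962.57 = 4,062.40 thousand.
Unemployment rate = 150.80 / 3,099.83 = 4.86%.
Labor force participation rate = 3,099.83 / 4,062.40 = 76.31%.

Unemployment rate ≈ 4.86%; labor force participation rate ≈ 76.31%.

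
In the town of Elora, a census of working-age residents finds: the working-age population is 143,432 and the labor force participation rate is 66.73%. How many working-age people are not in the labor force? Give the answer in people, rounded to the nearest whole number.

About 47,720 are not in the labor force.

Share not in the labor force = 1 − 0.6673 = 0.3327.
Not in labor force = 0.3327 × 143,432 ≈ 47,720.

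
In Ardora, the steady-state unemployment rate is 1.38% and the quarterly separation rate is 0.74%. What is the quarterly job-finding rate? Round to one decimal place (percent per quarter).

From u* = s/(s+f): f = s·(1−u)/u.
f = 0.74 × (1 − 0.0138) / 0.0138 = 0.7298 / 0.0138 ≈ 52.9% per quarter.

Job-finding rate ≈ 52.9% per quarter.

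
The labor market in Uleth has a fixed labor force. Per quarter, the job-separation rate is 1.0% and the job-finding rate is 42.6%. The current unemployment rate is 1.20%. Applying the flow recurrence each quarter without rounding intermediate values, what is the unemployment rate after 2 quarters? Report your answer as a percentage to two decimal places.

Unemployment rate after two quarters ≈ 1.95%.

With a fixed labor force, u_{t+1} = u_t + s·(1−u_t) − f·u_t = u_t·(1−s−f) + s.
Here 1−s−f = 0.564 and s = 0.010.
u_1 = 0.012000 × 0.564 + 0.010 = 0.016768.
u_2 = 0.016768 × 0.564 + 0.010 = 0.019457.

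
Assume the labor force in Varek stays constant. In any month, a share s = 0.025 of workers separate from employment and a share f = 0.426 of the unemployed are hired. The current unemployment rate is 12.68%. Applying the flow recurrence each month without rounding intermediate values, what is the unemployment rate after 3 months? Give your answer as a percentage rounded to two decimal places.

With a fixed labor force, u_{t+1} = u_t + s·(1−u_t) − f·u_t = u_t·(1−s−f) + s.
Here 1−s−f = 0.549 and s = 0.025.
u_1 = 0.126800 × 0.549 + 0.025 = 0.094613.
u_2 = 0.094613 × 0.549 + 0.025 = 0.076943.
u_3 = 0.076943 × 0.549 + 0.025 = 0.067242.

Unemployment rate after three months ≈ 6.72%.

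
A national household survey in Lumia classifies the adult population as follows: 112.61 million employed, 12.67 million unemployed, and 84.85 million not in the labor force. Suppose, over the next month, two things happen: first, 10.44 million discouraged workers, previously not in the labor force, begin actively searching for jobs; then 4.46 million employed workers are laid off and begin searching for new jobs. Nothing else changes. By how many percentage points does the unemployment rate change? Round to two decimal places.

Initially, labor force = 112.61 + 12.67 = 125.28 million, so u = 12.67/125.28 = 10.11%.
After the first change, unemployed and labor force both rise by 10.44 → E = 112.61, U = 23.11, labor force = 135.72 million.
After the second change, employed falls and unemployed rises by 4.46; labor force unchanged → E = 108.15, U = 27.57, labor force = 135.72 million.
New unemployment rate = 27.57 / 135.72 = 20.31%.
Change = 20.31% − 10.11% = +10.20 percentage points.

The unemployment rate changes by +10.20 percentage points.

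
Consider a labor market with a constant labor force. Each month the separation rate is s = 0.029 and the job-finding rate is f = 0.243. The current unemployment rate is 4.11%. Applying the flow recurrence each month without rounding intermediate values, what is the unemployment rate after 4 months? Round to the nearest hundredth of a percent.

With a fixed labor force, u_{t+1} = u_t + s·(1−u_t) − f·u_t = u_t·(1−s−f) + s.
Here 1−s−f = 0.728 and s = 0.029.
u_1 = 0.041100 × 0.728 + 0.029 = 0.058921.
u_2 = 0.058921 × 0.728 + 0.029 = 0.071894.
u_3 = 0.071894 × 0.728 + 0.029 = 0.081339.
u_4 = 0.081339 × 0.728 + 0.029 = 0.088215.

Unemployment rate after four months ≈ 8.82%.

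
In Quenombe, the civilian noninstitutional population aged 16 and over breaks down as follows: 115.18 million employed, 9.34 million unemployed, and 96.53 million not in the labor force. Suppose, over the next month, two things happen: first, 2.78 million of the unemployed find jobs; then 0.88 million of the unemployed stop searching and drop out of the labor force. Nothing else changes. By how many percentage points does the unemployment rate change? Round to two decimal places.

The unemployment rate changes by −2.91 percentage points.

Initially, labor force = 115.18 + 9.34 = 124.52 million, so u = 9.34/124.52 = 7.50%.
After the first change, unemployed falls and employed rises by 2.78; labor force unchanged → E = 117.96, U = 6.56, labor force = 124.52 million.
After the second change, unemployed and labor force both fall by 0.88 → E = 117.96, U = 5.68, labor force = 123.64 million.
New unemployment rate = 5.68 / 123.64 = 4.59%.
Change = 4.59% − 7.50% = −2.91 percentage points.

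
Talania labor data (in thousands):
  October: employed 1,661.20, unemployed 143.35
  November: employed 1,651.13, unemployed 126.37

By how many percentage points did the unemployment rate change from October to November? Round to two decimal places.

The unemployment rate changed by −0.83 percentage points.

October: labor force = 1,661.20 + 143.35 = 1,804.55; u = 143.35/1,804.55 = 7.94%.
November: labor force = 1,651.13 + 126.37 = 1,777.50; u = 126.37/1,777.50 = 7.11%.
Change = 7.11% − 7.94% = −0.83 pp.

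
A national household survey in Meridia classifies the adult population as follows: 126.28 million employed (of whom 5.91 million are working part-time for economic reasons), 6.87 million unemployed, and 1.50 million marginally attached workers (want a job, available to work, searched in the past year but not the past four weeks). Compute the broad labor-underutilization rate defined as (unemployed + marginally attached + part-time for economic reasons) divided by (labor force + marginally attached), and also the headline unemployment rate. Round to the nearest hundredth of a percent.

Labor force = 126.28 + 6.87 = 133.15 million.
Numerator = 6.87 + 1.50 + 5.91 = 14.28 million.
Denominator = 133.15 + 1.50 = 134.65 million.
Broad rate = 14.28 / 134.65 = 10.61%.
Headline unemployment rate = 6.87 / 133.15 = 5.16%.

Broad underutilization rate ≈ 10.61%; headline unemployment rate ≈ 5.16%.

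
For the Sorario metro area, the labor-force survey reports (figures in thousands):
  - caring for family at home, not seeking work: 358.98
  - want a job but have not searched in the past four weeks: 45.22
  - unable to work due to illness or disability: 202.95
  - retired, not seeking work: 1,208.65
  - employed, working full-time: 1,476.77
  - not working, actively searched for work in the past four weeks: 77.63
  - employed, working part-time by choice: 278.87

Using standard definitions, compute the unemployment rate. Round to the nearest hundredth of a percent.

Employed = 1,476.77 + 278.87 = 1,755.64 thousand.
Unemployed = 77.63 thousand.
Labor force = 1,755.64 + 77.63 = 1,833.27 thousand.
Unemployment rate = 77.63 / 1,833.27 = 4.23%.

Unemployment rate ≈ 4.23%.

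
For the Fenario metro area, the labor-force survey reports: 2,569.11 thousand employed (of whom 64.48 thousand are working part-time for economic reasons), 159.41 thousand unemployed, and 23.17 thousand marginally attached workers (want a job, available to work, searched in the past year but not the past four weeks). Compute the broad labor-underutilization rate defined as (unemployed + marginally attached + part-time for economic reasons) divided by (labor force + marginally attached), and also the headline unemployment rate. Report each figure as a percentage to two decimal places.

Broad underutilization rate ≈ 8.98%; headline unemployment rate ≈ 5.84%.

Labor force = 2,569.11 + 159.41 = 2,728.52 thousand.
Numerator = 159.41 + 23.17 + 64.48 = 247.06 thousand.
Denominator = 2,728.52 + 23.17 = 2,751.69 thousand.
Broad rate = 247.06 / 2,751.69 = 8.98%.
Headline unemployment rate = 159.41 / 2,728.52 = 5.84%.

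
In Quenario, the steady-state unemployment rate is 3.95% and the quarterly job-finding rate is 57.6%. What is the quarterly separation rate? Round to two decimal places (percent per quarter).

From u* = s/(s+f): s = u·f/(1−u).
s = 0.0395 × 57.6 / (1 − 0.0395) = 2.2752 / 0.9605 ≈ 2.37% per quarter.

Separation rate ≈ 2.37% per quarter.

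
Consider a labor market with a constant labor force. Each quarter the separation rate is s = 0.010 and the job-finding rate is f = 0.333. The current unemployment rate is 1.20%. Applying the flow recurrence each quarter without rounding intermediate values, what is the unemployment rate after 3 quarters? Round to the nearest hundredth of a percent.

Unemployment rate after three quarters ≈ 2.43%.

With a fixed labor force, u_{t+1} = u_t + s·(1−u_t) − f·u_t = u_t·(1−s−f) + s.
Here 1−s−f = 0.657 and s = 0.010.
u_1 = 0.012000 × 0.657 + 0.010 = 0.017884.
u_2 = 0.017884 × 0.657 + 0.010 = 0.021750.
u_3 = 0.021750 × 0.657 + 0.010 = 0.024290.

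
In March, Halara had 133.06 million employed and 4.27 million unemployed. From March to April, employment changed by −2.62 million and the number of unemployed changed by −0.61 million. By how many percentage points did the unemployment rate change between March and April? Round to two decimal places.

The unemployment rate changed by −0.38 percentage points.

March: labor force = 133.06 + 4.27 = 137.33; u = 4.27/137.33 = 3.11%.
April: labor force = 130.44 + 3.66 = 134.10; u = 3.66/134.10 = 2.73%.
Change = 2.73% − 3.11% = −0.38 pp.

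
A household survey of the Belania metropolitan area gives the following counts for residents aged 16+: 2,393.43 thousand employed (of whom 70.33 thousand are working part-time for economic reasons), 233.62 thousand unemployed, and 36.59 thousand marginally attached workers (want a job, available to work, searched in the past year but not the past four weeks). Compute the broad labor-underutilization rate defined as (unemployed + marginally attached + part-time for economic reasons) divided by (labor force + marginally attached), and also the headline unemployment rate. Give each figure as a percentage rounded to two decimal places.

Labor force = 2,393.43 + 233.62 = 2,627.05 thousand.
Numerator = 233.62 + 36.59 + 70.33 = 340.54 thousand.
Denominator = 2,627.05 + 36.59 = 2,663.64 thousand.
Broad rate = 340.54 / 2,663.64 = 12.78%.
Headline unemployment rate = 233.62 / 2,627.05 = 8.89%.

Broad underutilization rate ≈ 12.78%; headline unemployment rate ≈ 8.89%.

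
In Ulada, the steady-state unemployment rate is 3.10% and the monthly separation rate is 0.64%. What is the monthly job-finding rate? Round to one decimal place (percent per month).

Job-finding rate ≈ 20.0% per month.

From u* = s/(s+f): f = s·(1−u)/u.
f = 0.64 × (1 − 0.0310) / 0.0310 = 0.6202 / 0.0310 ≈ 20.0% per month.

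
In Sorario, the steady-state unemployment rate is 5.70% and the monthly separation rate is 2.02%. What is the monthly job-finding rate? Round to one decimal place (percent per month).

From u* = s/(s+f): f = s·(1−u)/u.
f = 2.02 × (1 − 0.0570) / 0.0570 = 1.9049 / 0.0570 ≈ 33.4% per month.

Job-finding rate ≈ 33.4% per month.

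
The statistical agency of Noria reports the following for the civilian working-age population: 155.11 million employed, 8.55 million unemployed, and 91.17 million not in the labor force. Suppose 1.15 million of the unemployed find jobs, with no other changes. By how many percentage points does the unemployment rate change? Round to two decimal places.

Initially, labor force = 155.11 + 8.55 = 163.66 million, so u = 8.55/163.66 = 5.22%.
After the change, unemployed falls and employed rises by 1.15; labor force unchanged → E = 156.26, U = 7.40, labor force = 163.66 million.
New unemployment rate = 7.40 / 163.66 = 4.52%.
Change = 4.52% − 5.22% = −0.70 percentage points.

The unemployment rate changes by −0.70 percentage points.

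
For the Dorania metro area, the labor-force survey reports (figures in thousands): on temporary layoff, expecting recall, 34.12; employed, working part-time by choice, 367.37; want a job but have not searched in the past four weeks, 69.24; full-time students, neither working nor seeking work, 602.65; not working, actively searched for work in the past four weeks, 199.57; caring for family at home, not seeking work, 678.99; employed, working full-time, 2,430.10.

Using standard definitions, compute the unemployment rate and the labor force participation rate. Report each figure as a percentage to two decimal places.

Unemployment rate ≈ 7.71%; labor force participation rate ≈ 69.17%.

Employed = 367.37 + 2,430.10 = 2,797.47 thousand.
Unemployed = 34.12 + 199.57 = 233.69 thousand (jobless and actively searching, or on temporary layoff).
Labor force = 2,797.47 + 233.69 = 3,031.16 thousand.
Not in labor force = 69.24 + 602.65 + 678.99 = 1,350.88 thousand (those not working and not actively searching are outside the labor force — including those who want a job but have given up searching).
Civilian working-age population = 3,031.16 + 1,350.88 = 4,382.04 thousand.
Unemployment rate = 233.69 / 3,031.16 = 7.71%.
Labor force participation rate = 3,031.16 / 4,382.04 = 69.17%.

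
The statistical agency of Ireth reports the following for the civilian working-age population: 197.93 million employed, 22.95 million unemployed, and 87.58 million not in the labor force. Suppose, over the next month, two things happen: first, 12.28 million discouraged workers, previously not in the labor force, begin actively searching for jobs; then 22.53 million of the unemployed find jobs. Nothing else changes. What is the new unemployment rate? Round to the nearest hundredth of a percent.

Initially, labor force = 197.93 + 22.95 = 220.88 million, so u = 22.95/220.88 = 10.39%.
After the first change, unemployed and labor force both rise by 12.28 → E = 197.93, U = 35.23, labor force = 233.16 million.
After the second change, unemployed falls and employed rises by 22.53; labor force unchanged → E = 220.46, U = 12.70, labor force = 233.16 million.
New unemployment rate = 12.70 / 233.16 = 5.45%.

New unemployment rate ≈ 5.45%.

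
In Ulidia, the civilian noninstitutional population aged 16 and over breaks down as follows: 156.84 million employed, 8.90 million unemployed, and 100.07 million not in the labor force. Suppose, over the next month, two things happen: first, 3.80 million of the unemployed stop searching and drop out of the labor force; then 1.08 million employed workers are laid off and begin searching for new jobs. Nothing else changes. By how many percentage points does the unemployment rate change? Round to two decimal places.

The unemployment rate changes by −1.55 percentage points.

Initially, labor force = 156.84 + 8.90 = 165.74 million, so u = 8.90/165.74 = 5.37%.
After the first change, unemployed and labor force both fall by 3.80 → E = 156.84, U = 5.10, labor force = 161.94 million.
After the second change, employed falls and unemployed rises by 1.08; labor force unchanged → E = 155.76, U = 6.18, labor force = 161.94 million.
New unemployment rate = 6.18 / 161.94 = 3.82%.
Change = 3.82% − 5.37% = −1.55 percentage points.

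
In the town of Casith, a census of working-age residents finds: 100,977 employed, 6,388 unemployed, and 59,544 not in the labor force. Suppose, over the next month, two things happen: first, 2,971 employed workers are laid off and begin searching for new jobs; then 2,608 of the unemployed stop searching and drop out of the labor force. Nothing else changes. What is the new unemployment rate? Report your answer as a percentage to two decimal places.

Initially, labor force = 100,977 + 6,388 = 107,365, so u = 6,388/107,365 = 5.95%.
After the first change, employed falls and unemployed rises by 2,971; labor force unchanged → E = 98,006, U = 9,359, labor force = 107,365.
After the second change, unemployed and labor force both fall by 2,608 → E = 98,006, U = 6,751, labor force = 104,757.
New unemployment rate = 6,751 / 104,757 = 6.44%.

New unemployment rate ≈ 6.44%.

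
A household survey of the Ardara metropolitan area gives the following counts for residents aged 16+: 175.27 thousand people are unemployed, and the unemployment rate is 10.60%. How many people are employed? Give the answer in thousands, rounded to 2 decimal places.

Labor force = U / u = 175.27 / 0.1060 ≈ 1,653.49 thousand.
Employed = labor force − unemployed = 1,653.49 − 175.27 = 1,478.22 thousand.

About 1,478.22 thousand are employed.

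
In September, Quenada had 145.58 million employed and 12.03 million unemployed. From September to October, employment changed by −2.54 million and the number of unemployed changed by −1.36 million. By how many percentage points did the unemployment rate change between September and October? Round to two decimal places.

September: labor force = 145.58 + 12.03 = 157.61; u = 12.03/157.61 = 7.63%.
October: labor force = 143.04 + 10.67 = 153.71; u = 10.67/153.71 = 6.94%.
Change = 6.94% − 7.63% = −0.69 pp.

The unemployment rate changed by −0.69 percentage points.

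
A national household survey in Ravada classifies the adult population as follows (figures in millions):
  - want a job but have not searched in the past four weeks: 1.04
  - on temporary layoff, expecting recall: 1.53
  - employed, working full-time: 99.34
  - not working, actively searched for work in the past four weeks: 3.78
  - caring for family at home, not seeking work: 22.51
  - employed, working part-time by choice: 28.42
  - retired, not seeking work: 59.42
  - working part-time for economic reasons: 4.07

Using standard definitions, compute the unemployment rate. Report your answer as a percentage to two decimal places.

Employed = 99.34 + 28.42 + 4.07 = 131.83 million (anyone who worked, including part-time for economic reasons, counts as employed).
Unemployed = 1.53 + 3.78 = 5.31 million (jobless and actively searching, or on temporary layoff).
Labor force = 131.83 + 5.31 = 137.14 million.
Unemployment rate = 5.31 / 137.14 = 3.87%.

Unemployment rate ≈ 3.87%.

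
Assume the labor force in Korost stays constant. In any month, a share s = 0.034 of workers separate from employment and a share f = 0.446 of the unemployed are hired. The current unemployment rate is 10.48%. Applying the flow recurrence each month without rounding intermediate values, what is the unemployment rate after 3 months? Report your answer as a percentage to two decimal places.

With a fixed labor force, u_{t+1} = u_t + s·(1−u_t) − f·u_t = u_t·(1−s−f) + s.
Here 1−s−f = 0.520 and s = 0.034.
u_1 = 0.104800 × 0.520 + 0.034 = 0.088496.
u_2 = 0.088496 × 0.520 + 0.034 = 0.080018.
u_3 = 0.080018 × 0.520 + 0.034 = 0.075609.

Unemployment rate after three months ≈ 7.56%.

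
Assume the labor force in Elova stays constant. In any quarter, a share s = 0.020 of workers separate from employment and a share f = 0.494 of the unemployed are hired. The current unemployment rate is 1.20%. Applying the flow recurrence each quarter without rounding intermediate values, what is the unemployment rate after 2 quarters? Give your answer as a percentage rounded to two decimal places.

Unemployment rate after two quarters ≈ 3.26%.

With a fixed labor force, u_{t+1} = u_t + s·(1−u_t) − f·u_t = u_t·(1−s−f) + s.
Here 1−s−f = 0.486 and s = 0.020.
u_1 = 0.012000 × 0.486 + 0.020 = 0.025832.
u_2 = 0.025832 × 0.486 + 0.020 = 0.032554.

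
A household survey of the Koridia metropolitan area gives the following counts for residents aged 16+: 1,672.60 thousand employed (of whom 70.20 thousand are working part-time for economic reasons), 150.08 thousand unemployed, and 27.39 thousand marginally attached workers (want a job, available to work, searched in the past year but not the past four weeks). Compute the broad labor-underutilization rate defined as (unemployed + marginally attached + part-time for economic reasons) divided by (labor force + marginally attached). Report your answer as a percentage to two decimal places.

Labor force = 1,672.60 + 150.08 = 1,822.68 thousand.
Numerator = 150.08 + 27.39 + 70.20 = 247.67 thousand.
Denominator = 1,822.68 + 27.39 = 1,850.07 thousand.
Broad rate = 247.67 / 1,850.07 = 13.39%.

Broad underutilization rate ≈ 13.39%.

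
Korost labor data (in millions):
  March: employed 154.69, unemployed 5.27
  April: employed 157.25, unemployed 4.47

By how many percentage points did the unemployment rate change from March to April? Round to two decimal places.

The unemployment rate changed by −0.53 percentage points.

March: labor force = 154.69 + 5.27 = 159.96; u = 5.27/159.96 = 3.29%.
April: labor force = 157.25 + 4.47 = 161.72; u = 4.47/161.72 = 2.76%.
Change = 2.76% − 3.29% = −0.53 pp.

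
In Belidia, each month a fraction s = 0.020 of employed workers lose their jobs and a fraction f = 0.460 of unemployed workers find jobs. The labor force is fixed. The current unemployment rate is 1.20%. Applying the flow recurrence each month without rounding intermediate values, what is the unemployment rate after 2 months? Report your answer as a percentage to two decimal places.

Unemployment rate after two months ≈ 3.36%.

With a fixed labor force, u_{t+1} = u_t + s·(1−u_t) − f·u_t = u_t·(1−s−f) + s.
Here 1−s−f = 0.520 and s = 0.020.
u_1 = 0.012000 × 0.520 + 0.020 = 0.026240.
u_2 = 0.026240 × 0.520 + 0.020 = 0.033645.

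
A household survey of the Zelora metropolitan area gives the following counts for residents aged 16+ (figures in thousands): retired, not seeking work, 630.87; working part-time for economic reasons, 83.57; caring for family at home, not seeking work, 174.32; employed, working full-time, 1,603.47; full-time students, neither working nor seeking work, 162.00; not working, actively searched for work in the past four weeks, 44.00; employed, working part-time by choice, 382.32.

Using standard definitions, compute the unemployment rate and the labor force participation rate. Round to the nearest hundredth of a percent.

Employed = 83.57 + 1,603.47 + 382.32 = 2,069.36 thousand (anyone who worked, including part-time for economic reasons, counts as employed).
Unemployed = 44.00 thousand.
Labor force = 2,069.36 + 44.00 = 2,113.36 thousand.
Not in labor force = 630.87 + 174.32 + 162.00 = 967.19 thousand (those not working and not actively searching are outside the labor force).
Civilian working-age population = 2,113.36 + 967.19 = 3,080.55 thousand.
Unemployment rate = 44.00 / 2,113.36 = 2.08%.
Labor force participation rate = 2,113.36 / 3,080.55 = 68.60%.

Unemployment rate ≈ 2.08%; labor force participation rate ≈ 68.60%.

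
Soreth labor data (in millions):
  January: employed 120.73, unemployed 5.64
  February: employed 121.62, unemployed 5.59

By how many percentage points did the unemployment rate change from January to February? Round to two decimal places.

January: labor force = 120.73 + 5.64 = 126.37; u = 5.64/126.37 = 4.46%.
February: labor force = 121.62 + 5.59 = 127.21; u = 5.59/127.21 = 4.39%.
Change = 4.39% − 4.46% = −0.07 pp.

The unemployment rate changed by −0.07 percentage points.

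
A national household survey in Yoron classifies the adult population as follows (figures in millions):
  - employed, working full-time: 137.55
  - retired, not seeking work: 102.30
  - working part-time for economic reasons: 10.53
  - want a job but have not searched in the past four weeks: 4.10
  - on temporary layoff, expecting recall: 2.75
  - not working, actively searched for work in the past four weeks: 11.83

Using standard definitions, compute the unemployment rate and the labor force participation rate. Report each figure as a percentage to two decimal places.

Unemployment rate ≈ 8.96%; labor force participation rate ≈ 60.45%.

Employed = 137.55 + 10.53 = 148.08 million (anyone who worked, including part-time for economic reasons, counts as employed).
Unemployed = 2.75 + 11.83 = 14.58 million (jobless and actively searching, or on temporary layoff).
Labor force = 148.08 + 14.58 = 162.66 million.
Not in labor force = 102.30 + 4.10 = 106.40 million (those not working and not actively searching are outside the labor force — including those who want a job but have given up searching).
Civilian working-age population = 162.66 + 106.40 = 269.06 million.
Unemployment rate = 14.58 / 162.66 = 8.96%.
Labor force participation rate = 162.66 / 269.06 = 60.45%.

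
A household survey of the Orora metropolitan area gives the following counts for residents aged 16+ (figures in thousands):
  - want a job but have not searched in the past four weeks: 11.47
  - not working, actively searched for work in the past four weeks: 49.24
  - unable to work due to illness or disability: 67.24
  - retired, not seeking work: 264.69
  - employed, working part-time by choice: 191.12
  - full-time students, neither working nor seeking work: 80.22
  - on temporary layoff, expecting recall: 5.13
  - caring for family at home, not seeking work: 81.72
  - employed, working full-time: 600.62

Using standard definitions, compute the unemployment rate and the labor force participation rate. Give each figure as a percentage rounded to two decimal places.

Employed = 191.12 + 600.62 = 791.74 thousand.
Unemployed = 49.24 + 5.13 = 54.37 thousand (jobless and actively searching, or on temporary layoff).
Labor force = 791.74 + 54.37 = 846.11 thousand.
Not in labor force = 11.47 + 67.24 + 264.69 + 80.22 + 81.72 = 505.34 thousand (those not working and not actively searching are outside the labor force — including those who want a job but have given up searching).
Civilian working-age population = 846.11 + 505.34 = 1,351.45 thousand.
Unemployment rate = 54.37 / 846.11 = 6.43%.
Labor force participation rate = 846.11 / 1,351.45 = 62.61%.

Unemployment rate ≈ 6.43%; labor force participation rate ≈ 62.61%.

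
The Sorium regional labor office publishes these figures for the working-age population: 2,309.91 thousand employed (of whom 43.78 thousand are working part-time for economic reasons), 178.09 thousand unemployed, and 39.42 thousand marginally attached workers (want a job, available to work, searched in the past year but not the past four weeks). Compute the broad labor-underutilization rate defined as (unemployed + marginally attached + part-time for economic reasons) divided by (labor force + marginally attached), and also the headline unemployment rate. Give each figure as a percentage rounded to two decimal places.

Broad underutilization rate ≈ 10.34%; headline unemployment rate ≈ 7.16%.

Labor force = 2,309.91 + 178.09 = 2,488.00 thousand.
Numerator = 178.09 + 39.42 + 43.78 = 261.29 thousand.
Denominator = 2,488.00 + 39.42 = 2,527.42 thousand.
Broad rate = 261.29 / 2,527.42 = 10.34%.
Headline unemployment rate = 178.09 / 2,488.00 = 7.16%.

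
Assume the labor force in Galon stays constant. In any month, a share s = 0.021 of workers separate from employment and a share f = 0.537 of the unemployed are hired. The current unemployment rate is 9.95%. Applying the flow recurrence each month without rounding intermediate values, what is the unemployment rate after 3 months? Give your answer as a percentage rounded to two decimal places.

Unemployment rate after three months ≈ 4.30%.

With a fixed labor force, u_{t+1} = u_t + s·(1−u_t) − f·u_t = u_t·(1−s−f) + s.
Here 1−s−f = 0.442 and s = 0.021.
u_1 = 0.099500 × 0.442 + 0.021 = 0.064979.
u_2 = 0.064979 × 0.442 + 0.021 = 0.049721.
u_3 = 0.049721 × 0.442 + 0.021 = 0.042977.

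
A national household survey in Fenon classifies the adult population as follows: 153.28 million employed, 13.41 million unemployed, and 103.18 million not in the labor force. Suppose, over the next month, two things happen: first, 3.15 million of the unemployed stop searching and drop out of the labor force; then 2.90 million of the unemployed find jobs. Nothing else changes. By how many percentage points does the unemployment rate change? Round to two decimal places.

Initially, labor force = 153.28 + 13.41 = 166.69 million, so u = 13.41/166.69 = 8.04%.
After the first change, unemployed and labor force both fall by 3.15 → E = 153.28, U = 10.26, labor force = 163.54 million.
After the second change, unemployed falls and employed rises by 2.90; labor force unchanged → E = 156.18, U = 7.36, labor force = 163.54 million.
New unemployment rate = 7.36 / 163.54 = 4.50%.
Change = 4.50% − 8.04% = −3.54 percentage points.

The unemployment rate changes by −3.54 percentage points.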